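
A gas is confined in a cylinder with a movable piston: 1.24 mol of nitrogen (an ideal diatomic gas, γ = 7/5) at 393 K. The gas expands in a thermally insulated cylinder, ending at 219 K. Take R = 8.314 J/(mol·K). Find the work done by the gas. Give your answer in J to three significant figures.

Adiabatic ⇒ Q = 0, so W_by = −ΔU = nCᵥ(T₁ − T₂).
Cᵥ = 5R/2 = 20.79 J/(mol·K).
W = (1.24)(20.79)(393 − 219) = 4485 J.

W ≈ 4480 J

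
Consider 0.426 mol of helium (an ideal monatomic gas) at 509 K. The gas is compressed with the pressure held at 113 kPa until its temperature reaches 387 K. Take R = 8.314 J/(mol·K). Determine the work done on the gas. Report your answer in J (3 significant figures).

Isobaric: W = P ΔV = nR ΔT.
W = (0.426)(8.314)(387 − 509) = -432.1 J.
Work on gas = −W_by = 432.1 J.

W ≈ 432 J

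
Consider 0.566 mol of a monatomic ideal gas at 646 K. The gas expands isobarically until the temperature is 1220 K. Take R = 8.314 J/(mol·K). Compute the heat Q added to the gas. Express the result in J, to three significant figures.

Isobaric: W = nRΔT = (0.566)(8.314)(574) = 2701 J.
ΔU = nCᵥΔT with Cᵥ = 3R/2: ΔU = (0.566)(12.47)(574) = 4052 J.
Q = ΔU + W = 4052 + 2701 = 6753 J.

Q ≈ 6750 J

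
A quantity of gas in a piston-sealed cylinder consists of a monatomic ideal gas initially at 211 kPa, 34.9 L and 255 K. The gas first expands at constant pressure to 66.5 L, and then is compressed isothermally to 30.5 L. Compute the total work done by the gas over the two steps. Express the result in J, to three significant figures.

Step 1 (isobaric): W = PΔV = (211 kPa)(66.5 − 34.9 L) = 6668 J.
After step 1: P = 211 kPa, V = 66.5 L, T = 485.9 K.
Step 2 (isothermal): W = P₁V₁ ln(V₂/V₁) = (14032) ln(30.5/66.5) = -10937 J.
W_total = 6668 − 10937 = -4270 J.

W_total ≈ -4270 J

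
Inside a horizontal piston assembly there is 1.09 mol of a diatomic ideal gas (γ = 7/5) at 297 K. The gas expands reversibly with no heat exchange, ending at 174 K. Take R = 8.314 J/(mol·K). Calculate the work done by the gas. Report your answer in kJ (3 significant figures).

Adiabatic ⇒ Q = 0, so W_by = −ΔU = nCᵥ(T₁ − T₂).
Cᵥ = 5R/2 = 20.79 J/(mol·K).
W = (1.09)(20.79)(297 − 174) = 2787 J.

W ≈ 2.79 kJ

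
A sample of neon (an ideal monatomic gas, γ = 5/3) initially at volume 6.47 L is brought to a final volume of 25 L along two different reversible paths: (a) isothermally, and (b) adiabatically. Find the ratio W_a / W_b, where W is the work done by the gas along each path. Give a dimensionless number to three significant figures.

Path (a) isothermal: W = P₁V₁ ln(V₂/V₁) → W_a/(P₁V₁) = 1.352.
Path (b) adiabatic: W = P₁V₁(1 − (V₁/V₂)^(γ−1))/(γ−1) → W_b/(P₁V₁) = 0.8908.
W_a / W_b = 1.352 / 0.8908 = 1.517.

W_a / W_b ≈ 1.52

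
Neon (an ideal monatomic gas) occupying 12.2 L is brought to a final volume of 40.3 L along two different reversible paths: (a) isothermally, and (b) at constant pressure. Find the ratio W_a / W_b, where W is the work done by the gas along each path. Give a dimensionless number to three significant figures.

Path (a) isothermal: W = P₁V₁ ln(V₂/V₁) → W_a/(P₁V₁) = 1.195.
Path (b) isobaric: W = P₁(V₂ − V₁) → W_b/(P₁V₁) = 2.303.
W_a / W_b = 1.195 / 2.303 = 0.5188.

W_a / W_b ≈ 0.519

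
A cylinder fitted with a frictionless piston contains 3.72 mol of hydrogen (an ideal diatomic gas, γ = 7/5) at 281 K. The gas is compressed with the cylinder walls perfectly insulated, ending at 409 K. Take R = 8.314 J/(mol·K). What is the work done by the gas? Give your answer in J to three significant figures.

W ≈ -9900 J

Adiabatic ⇒ Q = 0, so W_by = −ΔU = nCᵥ(T₁ − T₂).
Cᵥ = 5R/2 = 20.79 J/(mol·K).
W = (3.72)(20.79)(281 − 409) = -9897 J.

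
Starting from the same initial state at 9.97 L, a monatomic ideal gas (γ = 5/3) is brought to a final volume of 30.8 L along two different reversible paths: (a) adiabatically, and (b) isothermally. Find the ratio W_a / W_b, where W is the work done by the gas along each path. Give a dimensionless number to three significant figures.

Path (a) adiabatic: W = P₁V₁(1 − (V₁/V₂)^(γ−1))/(γ−1) → W_a/(P₁V₁) = 0.7928.
Path (b) isothermal: W = P₁V₁ ln(V₂/V₁) → W_b/(P₁V₁) = 1.128.
W_a / W_b = 0.7928 / 1.128 = 0.7029.

W_a / W_b ≈ 0.703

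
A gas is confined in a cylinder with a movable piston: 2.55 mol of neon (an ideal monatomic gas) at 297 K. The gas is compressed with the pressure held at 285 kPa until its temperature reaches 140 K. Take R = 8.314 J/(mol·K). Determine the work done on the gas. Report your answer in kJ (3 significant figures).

Isobaric: W = P ΔV = nR ΔT.
W = (2.55)(8.314)(140 − 297) = -3329 J.
Work on gas = −W_by = 3329 J.

W ≈ 3.33 kJ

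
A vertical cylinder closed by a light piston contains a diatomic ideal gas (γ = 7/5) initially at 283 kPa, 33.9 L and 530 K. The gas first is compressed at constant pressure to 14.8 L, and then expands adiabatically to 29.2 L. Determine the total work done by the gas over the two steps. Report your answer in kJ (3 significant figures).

W_total ≈ -2.91 kJ

Step 1 (isobaric): W = PΔV = (283 kPa)(14.8 − 33.9 L) = -5405 J.
After step 1: P = 283 kPa, V = 14.8 L, T = 231.4 K.
Step 2 (adiabatic): W = (P₁V₁ − P₂V₂)/(γ−1) = (4188 − 3192)/0.4 = 2492 J.
W_total = -5405 + 2492 = -2913 J.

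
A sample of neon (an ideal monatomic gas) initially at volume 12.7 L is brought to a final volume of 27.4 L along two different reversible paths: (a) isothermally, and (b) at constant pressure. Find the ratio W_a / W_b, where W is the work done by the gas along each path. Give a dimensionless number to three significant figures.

W_a / W_b ≈ 0.664

Path (a) isothermal: W = P₁V₁ ln(V₂/V₁) → W_a/(P₁V₁) = 0.7689.
Path (b) isobaric: W = P₁(V₂ − V₁) → W_b/(P₁V₁) = 1.157.
W_a / W_b = 0.7689 / 1.157 = 0.6643.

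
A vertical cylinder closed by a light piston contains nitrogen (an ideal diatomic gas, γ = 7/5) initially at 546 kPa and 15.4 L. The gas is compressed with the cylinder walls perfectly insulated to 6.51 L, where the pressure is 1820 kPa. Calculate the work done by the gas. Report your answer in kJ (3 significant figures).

W ≈ -8.60 kJ

Adiabatic: W = (P₁V₁ − P₂V₂)/(γ − 1) with γ = 7/5.
P₁V₁ = 8408 J, P₂V₂ = 11848 J.
W = (8408 − 11848) / 0.4 = -8600 J.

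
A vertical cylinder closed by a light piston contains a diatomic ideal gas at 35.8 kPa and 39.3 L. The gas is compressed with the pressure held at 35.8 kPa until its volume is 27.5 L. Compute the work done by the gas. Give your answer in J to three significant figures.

W ≈ -422 J

Isobaric: W = P ΔV.
W = (35.8 kPa)(27.5 − 39.3 L) = (35.8)(-11.8) = -422.4 J.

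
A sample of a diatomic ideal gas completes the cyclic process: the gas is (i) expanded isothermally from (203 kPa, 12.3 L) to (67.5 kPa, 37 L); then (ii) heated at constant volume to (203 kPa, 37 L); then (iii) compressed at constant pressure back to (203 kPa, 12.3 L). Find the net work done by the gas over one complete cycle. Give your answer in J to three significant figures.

Leg (i): W = PᵢVᵢ ln(V_f/Vᵢ) = (2497) ln(37/12.3) = 2750 J.
Leg (ii): W = 0.
Leg (iii): W = PΔV = (203)(12.3 − 37) = -5014 J.
W_net = 2750 − 5014 = -2264 J.

W_net ≈ -2260 J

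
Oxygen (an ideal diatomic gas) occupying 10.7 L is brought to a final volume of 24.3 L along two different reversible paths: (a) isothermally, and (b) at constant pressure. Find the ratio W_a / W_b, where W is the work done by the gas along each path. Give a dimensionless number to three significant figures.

Path (a) isothermal: W = P₁V₁ ln(V₂/V₁) → W_a/(P₁V₁) = 0.8202.
Path (b) isobaric: W = P₁(V₂ − V₁) → W_b/(P₁V₁) = 1.271.
W_a / W_b = 0.8202 / 1.271 = 0.6453.

W_a / W_b ≈ 0.645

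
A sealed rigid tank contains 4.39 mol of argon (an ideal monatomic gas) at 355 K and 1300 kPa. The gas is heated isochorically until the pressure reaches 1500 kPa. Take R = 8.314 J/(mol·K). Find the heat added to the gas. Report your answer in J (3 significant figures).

Constant volume ⇒ W = 0, so Q = ΔU = nCᵥΔT with Cᵥ = 3R/2 = 12.47 J/(mol·K).
At constant V, T₂/T₁ = P₂/P₁ ⇒ ΔT = T₁(P₂/P₁ − 1) = 355·(1500/1300 − 1) = 54.62 K.
ΔU = (4.39)(12.47)(54.62) = 2990 J.

Q ≈ 2990 J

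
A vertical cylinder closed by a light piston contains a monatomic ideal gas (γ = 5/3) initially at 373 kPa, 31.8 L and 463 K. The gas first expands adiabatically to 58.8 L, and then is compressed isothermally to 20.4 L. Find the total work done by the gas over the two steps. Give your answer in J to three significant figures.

Step 1 (adiabatic): W = (P₁V₁ − P₂V₂)/(γ−1) = (11861 − 7874)/0.667 = 5982 J.
After step 1: P = 133.9 kPa, V = 58.8 L, T = 307.3 K.
Step 2 (isothermal): W = P₁V₁ ln(V₂/V₁) = (7874) ln(20.4/58.8) = -8335 J.
W_total = 5982 − 8335 = -2353 J.

W_total ≈ -2350 J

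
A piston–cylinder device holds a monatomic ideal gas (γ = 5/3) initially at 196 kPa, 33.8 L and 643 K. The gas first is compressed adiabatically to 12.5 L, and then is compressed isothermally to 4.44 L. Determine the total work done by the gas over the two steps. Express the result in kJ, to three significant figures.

W_total ≈ -22.7 kJ

Step 1 (adiabatic): W = (P₁V₁ − P₂V₂)/(γ−1) = (6625 − 12858)/0.667 = -9350 J.
After step 1: P = 1029 kPa, V = 12.5 L, T = 1248 K.
Step 2 (isothermal): W = P₁V₁ ln(V₂/V₁) = (12858) ln(4.44/12.5) = -13309 J.
W_total = -9350 − 13309 = -22659 J.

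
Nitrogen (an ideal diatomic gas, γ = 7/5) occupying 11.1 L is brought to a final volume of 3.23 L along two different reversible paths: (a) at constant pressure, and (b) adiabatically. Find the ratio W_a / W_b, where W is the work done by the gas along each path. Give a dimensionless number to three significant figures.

W_a / W_b ≈ 0.444

Path (a) isobaric: W = P₁(V₂ − V₁) → W_a/(P₁V₁) = -0.709.
Path (b) adiabatic: W = P₁V₁(1 − (V₁/V₂)^(γ−1))/(γ−1) → W_b/(P₁V₁) = -1.596.
W_a / W_b = -0.709 / -1.596 = 0.4442.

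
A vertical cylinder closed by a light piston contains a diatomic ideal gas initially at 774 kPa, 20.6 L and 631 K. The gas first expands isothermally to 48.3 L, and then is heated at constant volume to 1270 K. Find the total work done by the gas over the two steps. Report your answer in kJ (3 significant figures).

W_total ≈ 13.6 kJ

Step 1 (isothermal): W = P₁V₁ ln(V₂/V₁) = (15944) ln(48.3/20.6) = 13587 J.
Step 2 (isochoric): W = 0 (constant volume).
W_total = 13587 + 0 = 13587 J.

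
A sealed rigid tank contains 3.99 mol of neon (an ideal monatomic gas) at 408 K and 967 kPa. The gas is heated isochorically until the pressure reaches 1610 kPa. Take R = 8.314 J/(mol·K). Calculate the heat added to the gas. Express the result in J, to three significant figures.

Constant volume ⇒ W = 0, so Q = ΔU = nCᵥΔT with Cᵥ = 3R/2 = 12.47 J/(mol·K).
At constant V, T₂/T₁ = P₂/P₁ ⇒ ΔT = T₁(P₂/P₁ − 1) = 408·(1610/967 − 1) = 271.3 K.
ΔU = (3.99)(12.47)(271.3) = 13500 J.

Q ≈ 13500 J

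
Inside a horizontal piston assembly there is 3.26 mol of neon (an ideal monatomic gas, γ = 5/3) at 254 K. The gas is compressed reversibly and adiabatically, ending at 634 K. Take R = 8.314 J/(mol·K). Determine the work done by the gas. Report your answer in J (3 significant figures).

Adiabatic ⇒ Q = 0, so W_by = −ΔU = nCᵥ(T₁ − T₂).
Cᵥ = 3R/2 = 12.47 J/(mol·K).
W = (3.26)(12.47)(254 − 634) = -15449 J.

W ≈ -15400 J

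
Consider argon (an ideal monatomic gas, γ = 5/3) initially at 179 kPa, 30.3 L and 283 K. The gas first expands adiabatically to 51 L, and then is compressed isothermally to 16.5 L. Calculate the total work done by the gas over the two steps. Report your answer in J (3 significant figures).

W_total ≈ -1940 J

Step 1 (adiabatic): W = (P₁V₁ − P₂V₂)/(γ−1) = (5424 − 3833)/0.667 = 2386 J.
After step 1: P = 75.16 kPa, V = 51 L, T = 200 K.
Step 2 (isothermal): W = P₁V₁ ln(V₂/V₁) = (3833) ln(16.5/51) = -4325 J.
W_total = 2386 − 4325 = -1939 J.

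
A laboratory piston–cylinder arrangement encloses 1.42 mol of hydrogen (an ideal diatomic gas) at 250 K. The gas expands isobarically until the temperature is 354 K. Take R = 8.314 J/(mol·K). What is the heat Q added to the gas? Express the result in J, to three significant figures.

Q ≈ 4300 J

Isobaric: W = nRΔT = (1.42)(8.314)(104) = 1228 J.
ΔU = nCᵥΔT with Cᵥ = 5R/2: ΔU = (1.42)(20.79)(104) = 3070 J.
Q = ΔU + W = 3070 + 1228 = 4297 J.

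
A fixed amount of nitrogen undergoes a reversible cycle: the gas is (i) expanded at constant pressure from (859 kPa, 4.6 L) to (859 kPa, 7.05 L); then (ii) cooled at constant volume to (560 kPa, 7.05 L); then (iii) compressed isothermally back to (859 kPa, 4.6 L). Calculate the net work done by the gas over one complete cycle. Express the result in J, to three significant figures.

W_net ≈ 419 J

Leg (i): W = PΔV = (859)(7.05 − 4.6) = 2105 J.
Leg (ii): W = 0.
Leg (iii): W = PᵢVᵢ ln(V_f/Vᵢ) = (3948) ln(4.6/7.05) = -1686 J.
W_net = 2105 − 1686 = 418.9 J.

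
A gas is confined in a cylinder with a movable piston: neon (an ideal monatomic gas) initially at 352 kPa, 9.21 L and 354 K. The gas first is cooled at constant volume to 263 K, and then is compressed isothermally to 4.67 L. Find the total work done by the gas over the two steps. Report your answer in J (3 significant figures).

Step 1 (isochoric): W = 0 (constant volume).
After step 1: P = 261.5 kPa (V unchanged).
Step 2 (isothermal): W = P₁V₁ ln(V₂/V₁) = (2409) ln(4.67/9.21) = -1636 J.
W_total = 0 − 1636 = -1636 J.

W_total ≈ -1640 J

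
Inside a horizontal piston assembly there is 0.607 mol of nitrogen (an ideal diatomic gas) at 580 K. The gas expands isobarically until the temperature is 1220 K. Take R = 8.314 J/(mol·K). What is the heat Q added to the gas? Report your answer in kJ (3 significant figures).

Isobaric: W = nRΔT = (0.607)(8.314)(640) = 3230 J.
ΔU = nCᵥΔT with Cᵥ = 5R/2: ΔU = (0.607)(20.79)(640) = 8075 J.
Q = ΔU + W = 8075 + 3230 = 11304 J.

Q ≈ 11.3 kJ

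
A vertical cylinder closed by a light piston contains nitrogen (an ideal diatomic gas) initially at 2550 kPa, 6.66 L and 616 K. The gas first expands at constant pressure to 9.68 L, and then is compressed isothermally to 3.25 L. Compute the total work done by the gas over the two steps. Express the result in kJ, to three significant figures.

W_total ≈ -19.2 kJ

Step 1 (isobaric): W = PΔV = (2550 kPa)(9.68 − 6.66 L) = 7701 J.
After step 1: P = 2550 kPa, V = 9.68 L, T = 895.3 K.
Step 2 (isothermal): W = P₁V₁ ln(V₂/V₁) = (24684) ln(3.25/9.68) = -26940 J.
W_total = 7701 − 26940 = -19239 J.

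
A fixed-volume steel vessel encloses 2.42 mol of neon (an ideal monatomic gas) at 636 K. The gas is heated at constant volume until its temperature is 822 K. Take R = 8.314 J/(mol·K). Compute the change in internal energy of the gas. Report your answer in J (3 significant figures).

Constant volume ⇒ W = 0, so Q = ΔU = nCᵥΔT with Cᵥ = 3R/2 = 12.47 J/(mol·K).
ΔU = (2.42)(12.47)(822 − 636) = 5613 J.

ΔU ≈ 5610 J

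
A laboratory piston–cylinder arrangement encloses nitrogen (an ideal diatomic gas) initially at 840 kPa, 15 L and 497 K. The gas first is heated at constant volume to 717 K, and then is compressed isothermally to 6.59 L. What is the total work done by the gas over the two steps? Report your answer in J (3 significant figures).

W_total ≈ -15000 J

Step 1 (isochoric): W = 0 (constant volume).
After step 1: P = 1212 kPa (V unchanged).
Step 2 (isothermal): W = P₁V₁ ln(V₂/V₁) = (18177) ln(6.59/15) = -14951 J.
W_total = 0 − 14951 = -14951 J.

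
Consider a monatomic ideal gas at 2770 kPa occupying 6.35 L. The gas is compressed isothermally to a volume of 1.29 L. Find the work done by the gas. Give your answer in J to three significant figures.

Isothermal: W = nRT ln(V₂/V₁) = P₁V₁ ln(V₂/V₁).
P₁V₁ = (2770 kPa)(6.35 L) = 17590 J.
W = 17590 × ln(1.29/6.35) = 17590 × -1.594
W_by_gas = -28034 J.

W ≈ -28000 J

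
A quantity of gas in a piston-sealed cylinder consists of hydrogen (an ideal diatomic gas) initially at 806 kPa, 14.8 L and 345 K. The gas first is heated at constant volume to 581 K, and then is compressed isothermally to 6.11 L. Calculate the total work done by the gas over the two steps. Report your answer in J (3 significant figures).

W_total ≈ -17800 J

Step 1 (isochoric): W = 0 (constant volume).
After step 1: P = 1357 kPa (V unchanged).
Step 2 (isothermal): W = P₁V₁ ln(V₂/V₁) = (20089) ln(6.11/14.8) = -17773 J.
W_total = 0 − 17773 = -17773 J.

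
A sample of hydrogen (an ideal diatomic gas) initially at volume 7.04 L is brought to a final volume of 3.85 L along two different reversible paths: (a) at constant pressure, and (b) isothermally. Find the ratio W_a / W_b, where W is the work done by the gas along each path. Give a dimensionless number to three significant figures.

Path (a) isobaric: W = P₁(V₂ − V₁) → W_a/(P₁V₁) = -0.4531.
Path (b) isothermal: W = P₁V₁ ln(V₂/V₁) → W_b/(P₁V₁) = -0.6035.
W_a / W_b = -0.4531 / -0.6035 = 0.7508.

W_a / W_b ≈ 0.751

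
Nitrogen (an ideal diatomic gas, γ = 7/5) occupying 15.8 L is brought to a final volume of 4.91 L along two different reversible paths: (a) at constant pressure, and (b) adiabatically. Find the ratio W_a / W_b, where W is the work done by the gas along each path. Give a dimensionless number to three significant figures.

W_a / W_b ≈ 0.463

Path (a) isobaric: W = P₁(V₂ − V₁) → W_a/(P₁V₁) = -0.6892.
Path (b) adiabatic: W = P₁V₁(1 − (V₁/V₂)^(γ−1))/(γ−1) → W_b/(P₁V₁) = -1.49.
W_a / W_b = -0.6892 / -1.49 = 0.4626.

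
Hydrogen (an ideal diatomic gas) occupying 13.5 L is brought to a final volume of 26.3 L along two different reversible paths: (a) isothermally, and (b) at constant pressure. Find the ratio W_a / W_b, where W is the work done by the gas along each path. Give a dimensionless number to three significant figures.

Path (a) isothermal: W = P₁V₁ ln(V₂/V₁) → W_a/(P₁V₁) = 0.6669.
Path (b) isobaric: W = P₁(V₂ − V₁) → W_b/(P₁V₁) = 0.9481.
W_a / W_b = 0.6669 / 0.9481 = 0.7033.

W_a / W_b ≈ 0.703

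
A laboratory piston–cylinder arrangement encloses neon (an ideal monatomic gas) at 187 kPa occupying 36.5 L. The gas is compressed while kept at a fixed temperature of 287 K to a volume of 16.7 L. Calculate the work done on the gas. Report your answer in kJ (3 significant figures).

W ≈ 5.34 kJ

Isothermal: W = nRT ln(V₂/V₁) = P₁V₁ ln(V₂/V₁).
P₁V₁ = (187 kPa)(36.5 L) = 6826 J.
W = 6826 × ln(16.7/36.5) = 6826 × -0.7819
W_by_gas = -5337 J; work on gas = −W_by = 5337 J.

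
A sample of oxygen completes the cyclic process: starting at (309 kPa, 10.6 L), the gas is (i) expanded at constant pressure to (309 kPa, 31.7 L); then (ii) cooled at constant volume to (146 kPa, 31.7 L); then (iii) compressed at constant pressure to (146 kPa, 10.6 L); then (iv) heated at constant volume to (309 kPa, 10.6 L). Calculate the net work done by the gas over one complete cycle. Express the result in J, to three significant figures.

Constant-volume legs do no work.
W(i) = (309)(31.7 − 10.6) = 6520 J; W(iii) = (146)(10.6 − 31.7) = -3081 J.
W_net = 6520 − 3081 = 3439 J (the clockwise enclosed area).

W_net ≈ 3440 J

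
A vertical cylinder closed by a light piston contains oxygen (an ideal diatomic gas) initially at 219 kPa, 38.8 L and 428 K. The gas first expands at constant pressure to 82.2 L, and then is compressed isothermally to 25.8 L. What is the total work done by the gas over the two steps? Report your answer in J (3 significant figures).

Step 1 (isobaric): W = PΔV = (219 kPa)(82.2 − 38.8 L) = 9505 J.
After step 1: P = 219 kPa, V = 82.2 L, T = 906.7 K.
Step 2 (isothermal): W = P₁V₁ ln(V₂/V₁) = (18002) ln(25.8/82.2) = -20860 J.
W_total = 9505 − 20860 = -11356 J.

W_total ≈ -11400 J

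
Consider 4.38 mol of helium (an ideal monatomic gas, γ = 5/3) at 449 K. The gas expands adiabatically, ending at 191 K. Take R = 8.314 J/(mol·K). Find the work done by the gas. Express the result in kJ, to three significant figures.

W ≈ 14.1 kJ

Adiabatic ⇒ Q = 0, so W_by = −ΔU = nCᵥ(T₁ − T₂).
Cᵥ = 3R/2 = 12.47 J/(mol·K).
W = (4.38)(12.47)(449 − 191) = 14093 J.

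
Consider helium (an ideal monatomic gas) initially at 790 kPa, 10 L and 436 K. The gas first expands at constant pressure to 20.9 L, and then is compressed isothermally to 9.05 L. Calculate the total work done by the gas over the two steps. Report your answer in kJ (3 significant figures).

W_total ≈ -5.21 kJ

Step 1 (isobaric): W = PΔV = (790 kPa)(20.9 − 10 L) = 8611 J.
After step 1: P = 790 kPa, V = 20.9 L, T = 911.2 K.
Step 2 (isothermal): W = P₁V₁ ln(V₂/V₁) = (16511) ln(9.05/20.9) = -13819 J.
W_total = 8611 − 13819 = -5208 J.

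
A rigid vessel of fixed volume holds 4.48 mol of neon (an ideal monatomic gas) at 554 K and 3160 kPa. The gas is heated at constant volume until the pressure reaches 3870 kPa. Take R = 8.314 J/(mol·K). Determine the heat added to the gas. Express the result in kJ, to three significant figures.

Constant volume ⇒ W = 0, so Q = ΔU = nCᵥΔT with Cᵥ = 3R/2 = 12.47 J/(mol·K).
At constant V, T₂/T₁ = P₂/P₁ ⇒ ΔT = T₁(P₂/P₁ − 1) = 554·(3870/3160 − 1) = 124.5 K.
ΔU = (4.48)(12.47)(124.5) = 6954 J.

Q ≈ 6.95 kJ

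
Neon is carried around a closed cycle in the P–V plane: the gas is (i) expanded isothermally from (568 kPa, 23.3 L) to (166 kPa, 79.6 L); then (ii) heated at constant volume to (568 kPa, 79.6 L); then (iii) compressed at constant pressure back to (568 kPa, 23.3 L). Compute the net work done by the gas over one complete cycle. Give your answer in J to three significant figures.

W_net ≈ -15700 J

Leg (i): W = PᵢVᵢ ln(V_f/Vᵢ) = (13234) ln(79.6/23.3) = 16259 J.
Leg (ii): W = 0.
Leg (iii): W = PΔV = (568)(23.3 − 79.6) = -31978 J.
W_net = 16259 − 31978 = -15719 J.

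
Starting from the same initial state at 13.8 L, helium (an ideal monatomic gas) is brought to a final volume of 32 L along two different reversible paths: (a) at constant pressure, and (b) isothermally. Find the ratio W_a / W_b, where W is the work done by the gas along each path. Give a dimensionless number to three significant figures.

Path (a) isobaric: W = P₁(V₂ − V₁) → W_a/(P₁V₁) = 1.319.
Path (b) isothermal: W = P₁V₁ ln(V₂/V₁) → W_b/(P₁V₁) = 0.8411.
W_a / W_b = 1.319 / 0.8411 = 1.568.

W_a / W_b ≈ 1.57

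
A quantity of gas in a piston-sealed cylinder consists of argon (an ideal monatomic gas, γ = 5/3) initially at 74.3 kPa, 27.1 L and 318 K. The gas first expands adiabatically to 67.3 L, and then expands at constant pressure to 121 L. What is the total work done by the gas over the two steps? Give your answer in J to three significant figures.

W_total ≈ 2250 J

Step 1 (adiabatic): W = (P₁V₁ − P₂V₂)/(γ−1) = (2014 − 1098)/0.667 = 1373 J.
After step 1: P = 16.31 kPa, V = 67.3 L, T = 173.4 K.
Step 2 (isobaric): W = PΔV = (16.31 kPa)(121 − 67.3 L) = 876.1 J.
W_total = 1373 + 876.1 = 2249 J.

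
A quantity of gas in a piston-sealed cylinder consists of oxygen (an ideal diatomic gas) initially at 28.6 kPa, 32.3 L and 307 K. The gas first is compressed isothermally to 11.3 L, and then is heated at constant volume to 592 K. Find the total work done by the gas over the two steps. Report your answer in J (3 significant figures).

Step 1 (isothermal): W = P₁V₁ ln(V₂/V₁) = (923.8) ln(11.3/32.3) = -970.2 J.
Step 2 (isochoric): W = 0 (constant volume).
W_total = -970.2 + 0 = -970.2 J.

W_total ≈ -970 J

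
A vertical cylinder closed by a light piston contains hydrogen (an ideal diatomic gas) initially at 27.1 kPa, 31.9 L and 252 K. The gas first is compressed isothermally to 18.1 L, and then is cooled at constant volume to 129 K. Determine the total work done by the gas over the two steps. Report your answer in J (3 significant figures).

Step 1 (isothermal): W = P₁V₁ ln(V₂/V₁) = (864.5) ln(18.1/31.9) = -489.9 J.
Step 2 (isochoric): W = 0 (constant volume).
W_total = -489.9 + 0 = -489.9 J.

W_total ≈ -490 J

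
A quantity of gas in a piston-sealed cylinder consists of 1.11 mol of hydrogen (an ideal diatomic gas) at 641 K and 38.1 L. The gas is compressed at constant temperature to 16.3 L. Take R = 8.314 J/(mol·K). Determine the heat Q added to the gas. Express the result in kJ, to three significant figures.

Isothermal ⇒ ΔU = 0, so Q = W = nRT ln(V₂/V₁).
Q = (1.11)(8.314)(641) ln(16.3/38.1) = 5915 × -0.849 = -5023 J.

Q ≈ -5.02 kJ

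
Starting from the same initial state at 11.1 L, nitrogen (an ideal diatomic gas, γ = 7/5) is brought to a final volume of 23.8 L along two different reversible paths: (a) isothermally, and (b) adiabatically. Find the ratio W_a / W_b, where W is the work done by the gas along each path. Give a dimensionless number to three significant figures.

W_a / W_b ≈ 1.16

Path (a) isothermal: W = P₁V₁ ln(V₂/V₁) → W_a/(P₁V₁) = 0.7627.
Path (b) adiabatic: W = P₁V₁(1 − (V₁/V₂)^(γ−1))/(γ−1) → W_b/(P₁V₁) = 0.6574.
W_a / W_b = 0.7627 / 0.6574 = 1.16.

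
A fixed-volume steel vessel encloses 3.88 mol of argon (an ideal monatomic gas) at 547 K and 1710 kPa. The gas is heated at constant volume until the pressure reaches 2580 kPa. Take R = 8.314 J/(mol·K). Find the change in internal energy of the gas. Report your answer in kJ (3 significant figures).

Constant volume ⇒ W = 0, so Q = ΔU = nCᵥΔT with Cᵥ = 3R/2 = 12.47 J/(mol·K).
At constant V, T₂/T₁ = P₂/P₁ ⇒ ΔT = T₁(P₂/P₁ − 1) = 547·(2580/1710 − 1) = 278.3 K.
ΔU = (3.88)(12.47)(278.3) = 13466 J.

ΔU ≈ 13.5 kJ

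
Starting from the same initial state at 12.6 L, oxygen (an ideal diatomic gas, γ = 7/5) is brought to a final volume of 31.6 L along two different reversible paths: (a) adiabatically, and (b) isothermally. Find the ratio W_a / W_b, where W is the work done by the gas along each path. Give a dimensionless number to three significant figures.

W_a / W_b ≈ 0.837

Path (a) adiabatic: W = P₁V₁(1 − (V₁/V₂)^(γ−1))/(γ−1) → W_a/(P₁V₁) = 0.7693.
Path (b) isothermal: W = P₁V₁ ln(V₂/V₁) → W_b/(P₁V₁) = 0.9195.
W_a / W_b = 0.7693 / 0.9195 = 0.8367.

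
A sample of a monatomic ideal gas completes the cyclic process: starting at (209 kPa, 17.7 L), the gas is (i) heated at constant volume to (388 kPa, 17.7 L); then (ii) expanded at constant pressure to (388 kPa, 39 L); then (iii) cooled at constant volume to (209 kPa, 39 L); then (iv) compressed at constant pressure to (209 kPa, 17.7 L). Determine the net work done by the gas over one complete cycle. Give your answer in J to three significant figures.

Constant-volume legs do no work.
W(ii) = (388)(39 − 17.7) = 8264 J; W(iv) = (209)(17.7 − 39) = -4452 J.
W_net = 8264 − 4452 = 3813 J (the clockwise enclosed area).

W_net ≈ 3810 J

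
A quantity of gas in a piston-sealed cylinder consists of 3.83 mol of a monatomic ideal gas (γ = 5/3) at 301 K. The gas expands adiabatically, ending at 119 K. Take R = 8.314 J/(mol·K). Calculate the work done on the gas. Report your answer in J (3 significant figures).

Adiabatic ⇒ Q = 0, so W_by = −ΔU = nCᵥ(T₁ − T₂).
Cᵥ = 3R/2 = 12.47 J/(mol·K).
W = (3.83)(12.47)(301 − 119) = 8693 J.
Work on gas = −W_by = -8693 J.

W ≈ -8690 J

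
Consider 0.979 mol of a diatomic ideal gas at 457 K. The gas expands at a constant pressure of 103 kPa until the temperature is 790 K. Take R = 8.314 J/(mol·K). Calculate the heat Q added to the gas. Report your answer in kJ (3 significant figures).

Q ≈ 9.49 kJ

Isobaric: W = nRΔT = (0.979)(8.314)(333) = 2710 J.
ΔU = nCᵥΔT with Cᵥ = 5R/2: ΔU = (0.979)(20.79)(333) = 6776 J.
Q = ΔU + W = 6776 + 2710 = 9486 J.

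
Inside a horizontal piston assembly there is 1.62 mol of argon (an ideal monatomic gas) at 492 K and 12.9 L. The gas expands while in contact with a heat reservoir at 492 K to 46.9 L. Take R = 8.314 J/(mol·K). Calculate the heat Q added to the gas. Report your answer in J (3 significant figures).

Isothermal ⇒ ΔU = 0, so Q = W = nRT ln(V₂/V₁).
Q = (1.62)(8.314)(492) ln(46.9/12.9) = 6627 × 1.291 = 8554 J.

Q ≈ 8550 J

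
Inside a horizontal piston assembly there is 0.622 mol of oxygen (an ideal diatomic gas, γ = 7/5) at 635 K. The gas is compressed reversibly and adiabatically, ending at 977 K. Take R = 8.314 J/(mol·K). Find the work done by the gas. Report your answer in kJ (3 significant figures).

Adiabatic ⇒ Q = 0, so W_by = −ΔU = nCᵥ(T₁ − T₂).
Cᵥ = 5R/2 = 20.79 J/(mol·K).
W = (0.622)(20.79)(635 − 977) = -4421 J.

W ≈ -4.42 kJ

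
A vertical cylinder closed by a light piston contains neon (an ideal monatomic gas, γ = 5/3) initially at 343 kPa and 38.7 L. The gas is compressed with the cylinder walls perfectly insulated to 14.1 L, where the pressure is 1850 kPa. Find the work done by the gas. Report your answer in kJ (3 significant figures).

W ≈ -19.2 kJ

Adiabatic: W = (P₁V₁ − P₂V₂)/(γ − 1) with γ = 5/3.
P₁V₁ = 13274 J, P₂V₂ = 26085 J.
W = (13274 − 26085) / 0.6667 = -19216 J.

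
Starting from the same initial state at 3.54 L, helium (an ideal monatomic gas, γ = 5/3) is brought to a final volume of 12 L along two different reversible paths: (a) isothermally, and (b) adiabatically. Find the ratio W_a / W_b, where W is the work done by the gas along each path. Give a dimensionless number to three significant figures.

Path (a) isothermal: W = P₁V₁ ln(V₂/V₁) → W_a/(P₁V₁) = 1.221.
Path (b) adiabatic: W = P₁V₁(1 − (V₁/V₂)^(γ−1))/(γ−1) → W_b/(P₁V₁) = 0.8353.
W_a / W_b = 1.221 / 0.8353 = 1.462.

W_a / W_b ≈ 1.46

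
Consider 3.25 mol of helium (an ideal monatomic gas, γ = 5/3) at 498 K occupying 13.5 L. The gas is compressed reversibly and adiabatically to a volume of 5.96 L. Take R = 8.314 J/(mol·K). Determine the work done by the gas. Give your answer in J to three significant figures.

Adiabatic: TV^(γ−1) = const with γ = 5/3.
T₂ = T₁ (V₁/V₂)^(γ−1) = 498 × (13.5/5.96)^0.667 = 498 × 1.725 = 858.9 K.
W_by = nCᵥ(T₁ − T₂) = (3.25)(12.47)(498 − 858.9) = -14628 J.

W ≈ -14600 J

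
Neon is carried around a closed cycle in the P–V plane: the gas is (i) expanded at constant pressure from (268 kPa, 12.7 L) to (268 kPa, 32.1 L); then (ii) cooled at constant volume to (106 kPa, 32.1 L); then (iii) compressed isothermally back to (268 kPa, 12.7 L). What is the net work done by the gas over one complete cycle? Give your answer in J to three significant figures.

W_net ≈ 2040 J

Leg (i): W = PΔV = (268)(32.1 − 12.7) = 5199 J.
Leg (ii): W = 0.
Leg (iii): W = PᵢVᵢ ln(V_f/Vᵢ) = (3403) ln(12.7/32.1) = -3155 J.
W_net = 5199 − 3155 = 2044 J.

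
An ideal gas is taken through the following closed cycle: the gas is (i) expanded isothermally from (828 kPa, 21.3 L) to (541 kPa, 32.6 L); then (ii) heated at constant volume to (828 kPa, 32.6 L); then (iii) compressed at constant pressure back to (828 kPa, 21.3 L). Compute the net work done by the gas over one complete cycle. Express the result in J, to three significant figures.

Leg (i): W = PᵢVᵢ ln(V_f/Vᵢ) = (17636) ln(32.6/21.3) = 7506 J.
Leg (ii): W = 0.
Leg (iii): W = PΔV = (828)(21.3 − 32.6) = -9356 J.
W_net = 7506 − 9356 = -1850 J.

W_net ≈ -1850 J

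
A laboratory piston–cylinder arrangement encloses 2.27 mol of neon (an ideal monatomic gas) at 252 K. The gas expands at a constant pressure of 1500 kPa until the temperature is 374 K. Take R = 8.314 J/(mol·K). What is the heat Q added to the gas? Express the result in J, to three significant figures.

Isobaric: W = nRΔT = (2.27)(8.314)(122) = 2302 J.
ΔU = nCᵥΔT with Cᵥ = 3R/2: ΔU = (2.27)(12.47)(122) = 3454 J.
Q = ΔU + W = 3454 + 2302 = 5756 J.

Q ≈ 5760 J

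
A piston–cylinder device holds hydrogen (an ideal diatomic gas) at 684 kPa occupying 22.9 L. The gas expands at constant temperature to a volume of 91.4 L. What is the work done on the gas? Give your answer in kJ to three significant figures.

W ≈ -21.7 kJ

Isothermal: W = nRT ln(V₂/V₁) = P₁V₁ ln(V₂/V₁).
P₁V₁ = (684 kPa)(22.9 L) = 15664 J.
W = 15664 × ln(91.4/22.9) = 15664 × 1.384
W_by_gas = 21680 J; work on gas = −W_by = -21680 J.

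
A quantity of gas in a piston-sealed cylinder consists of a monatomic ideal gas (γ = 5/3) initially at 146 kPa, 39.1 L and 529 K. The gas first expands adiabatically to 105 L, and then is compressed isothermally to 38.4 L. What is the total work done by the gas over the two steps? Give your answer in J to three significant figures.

Step 1 (adiabatic): W = (P₁V₁ − P₂V₂)/(γ−1) = (5709 − 2955)/0.667 = 4131 J.
After step 1: P = 28.14 kPa, V = 105 L, T = 273.8 K.
Step 2 (isothermal): W = P₁V₁ ln(V₂/V₁) = (2955) ln(38.4/105) = -2972 J.
W_total = 4131 − 2972 = 1159 J.

W_total ≈ 1160 J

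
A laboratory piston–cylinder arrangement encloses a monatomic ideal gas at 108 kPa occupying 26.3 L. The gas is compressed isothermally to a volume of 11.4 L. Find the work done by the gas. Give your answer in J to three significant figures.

Isothermal: W = nRT ln(V₂/V₁) = P₁V₁ ln(V₂/V₁).
P₁V₁ = (108 kPa)(26.3 L) = 2840 J.
W = 2840 × ln(11.4/26.3) = 2840 × -0.836
W_by_gas = -2374 J.

W ≈ -2370 J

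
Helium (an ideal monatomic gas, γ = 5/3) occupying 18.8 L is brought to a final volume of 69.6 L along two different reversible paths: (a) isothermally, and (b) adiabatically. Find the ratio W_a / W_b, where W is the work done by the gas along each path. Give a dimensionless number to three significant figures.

Path (a) isothermal: W = P₁V₁ ln(V₂/V₁) → W_a/(P₁V₁) = 1.309.
Path (b) adiabatic: W = P₁V₁(1 − (V₁/V₂)^(γ−1))/(γ−1) → W_b/(P₁V₁) = 0.8732.
W_a / W_b = 1.309 / 0.8732 = 1.499.

W_a / W_b ≈ 1.50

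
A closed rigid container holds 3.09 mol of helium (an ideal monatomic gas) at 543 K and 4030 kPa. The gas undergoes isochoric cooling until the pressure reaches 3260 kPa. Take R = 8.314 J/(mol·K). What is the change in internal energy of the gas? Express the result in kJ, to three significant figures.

ΔU ≈ -4.00 kJ

Constant volume ⇒ W = 0, so Q = ΔU = nCᵥΔT with Cᵥ = 3R/2 = 12.47 J/(mol·K).
At constant V, T₂/T₁ = P₂/P₁ ⇒ ΔT = T₁(P₂/P₁ − 1) = 543·(3260/4030 − 1) = -103.7 K.
ΔU = (3.09)(12.47)(-103.7) = -3998 J.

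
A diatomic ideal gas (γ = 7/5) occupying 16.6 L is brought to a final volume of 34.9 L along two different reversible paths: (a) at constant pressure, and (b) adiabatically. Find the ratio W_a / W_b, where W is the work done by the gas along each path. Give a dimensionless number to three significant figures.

W_a / W_b ≈ 1.71

Path (a) isobaric: W = P₁(V₂ − V₁) → W_a/(P₁V₁) = 1.102.
Path (b) adiabatic: W = P₁V₁(1 − (V₁/V₂)^(γ−1))/(γ−1) → W_b/(P₁V₁) = 0.6428.
W_a / W_b = 1.102 / 0.6428 = 1.715.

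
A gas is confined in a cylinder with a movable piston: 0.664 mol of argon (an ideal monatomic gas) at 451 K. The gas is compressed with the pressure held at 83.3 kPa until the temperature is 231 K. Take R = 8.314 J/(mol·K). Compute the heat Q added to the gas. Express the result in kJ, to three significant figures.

Isobaric: W = nRΔT = (0.664)(8.314)(-220) = -1215 J.
ΔU = nCᵥΔT with Cᵥ = 3R/2: ΔU = (0.664)(12.47)(-220) = -1822 J.
Q = ΔU + W = -1822 − 1215 = -3036 J.

Q ≈ -3.04 kJ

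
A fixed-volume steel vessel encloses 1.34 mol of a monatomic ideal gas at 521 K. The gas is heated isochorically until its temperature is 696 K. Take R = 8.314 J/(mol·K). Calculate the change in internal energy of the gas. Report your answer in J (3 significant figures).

Constant volume ⇒ W = 0, so Q = ΔU = nCᵥΔT with Cᵥ = 3R/2 = 12.47 J/(mol·K).
ΔU = (1.34)(12.47)(696 − 521) = 2924 J.

ΔU ≈ 2920 J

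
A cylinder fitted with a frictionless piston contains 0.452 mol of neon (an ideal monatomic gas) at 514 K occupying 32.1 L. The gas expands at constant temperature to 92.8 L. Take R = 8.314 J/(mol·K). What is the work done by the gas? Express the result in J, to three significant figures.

W ≈ 2050 J

Isothermal: W = nRT ln(V₂/V₁).
W = (0.452)(8.314)(514) × ln(92.8/32.1)
  = 1932 × 1.062
W_by_gas = 2051 J.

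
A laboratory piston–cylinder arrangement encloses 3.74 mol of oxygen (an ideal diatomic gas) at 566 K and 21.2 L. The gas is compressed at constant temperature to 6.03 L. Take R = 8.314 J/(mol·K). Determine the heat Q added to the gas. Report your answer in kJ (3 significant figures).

Isothermal ⇒ ΔU = 0, so Q = W = nRT ln(V₂/V₁).
Q = (3.74)(8.314)(566) ln(6.03/21.2) = 17599 × -1.257 = -22127 J.

Q ≈ -22.1 kJ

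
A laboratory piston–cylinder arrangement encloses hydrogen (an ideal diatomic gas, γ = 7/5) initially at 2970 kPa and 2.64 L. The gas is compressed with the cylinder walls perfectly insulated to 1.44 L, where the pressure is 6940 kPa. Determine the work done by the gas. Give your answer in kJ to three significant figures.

Adiabatic: W = (P₁V₁ − P₂V₂)/(γ − 1) with γ = 7/5.
P₁V₁ = 7841 J, P₂V₂ = 9994 J.
W = (7841 − 9994) / 0.4 = -5382 J.

W ≈ -5.38 kJ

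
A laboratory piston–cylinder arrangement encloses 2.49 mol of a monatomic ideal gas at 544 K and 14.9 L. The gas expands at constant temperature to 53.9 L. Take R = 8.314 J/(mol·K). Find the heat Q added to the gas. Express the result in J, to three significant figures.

Isothermal ⇒ ΔU = 0, so Q = W = nRT ln(V₂/V₁).
Q = (2.49)(8.314)(544) ln(53.9/14.9) = 11262 × 1.286 = 14480 J.

Q ≈ 14500 J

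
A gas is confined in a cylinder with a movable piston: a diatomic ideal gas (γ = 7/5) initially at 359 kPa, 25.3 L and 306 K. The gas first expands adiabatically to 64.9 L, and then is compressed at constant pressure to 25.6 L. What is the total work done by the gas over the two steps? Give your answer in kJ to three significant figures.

Step 1 (adiabatic): W = (P₁V₁ − P₂V₂)/(γ−1) = (9083 − 6231)/0.4 = 7129 J.
After step 1: P = 96.01 kPa, V = 64.9 L, T = 209.9 K.
Step 2 (isobaric): W = PΔV = (96.01 kPa)(25.6 − 64.9 L) = -3773 J.
W_total = 7129 − 3773 = 3356 J.

W_total ≈ 3.36 kJ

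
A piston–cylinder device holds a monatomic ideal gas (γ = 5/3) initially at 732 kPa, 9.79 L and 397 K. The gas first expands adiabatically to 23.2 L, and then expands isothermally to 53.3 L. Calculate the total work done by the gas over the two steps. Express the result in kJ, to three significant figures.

Step 1 (adiabatic): W = (P₁V₁ − P₂V₂)/(γ−1) = (7166 − 4032)/0.667 = 4702 J.
After step 1: P = 173.8 kPa, V = 23.2 L, T = 223.4 K.
Step 2 (isothermal): W = P₁V₁ ln(V₂/V₁) = (4032) ln(53.3/23.2) = 3354 J.
W_total = 4702 + 3354 = 8055 J.

W_total ≈ 8.06 kJ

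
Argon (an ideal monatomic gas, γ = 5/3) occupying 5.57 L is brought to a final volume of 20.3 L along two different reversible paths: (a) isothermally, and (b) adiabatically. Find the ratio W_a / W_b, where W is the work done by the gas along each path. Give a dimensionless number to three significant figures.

Path (a) isothermal: W = P₁V₁ ln(V₂/V₁) → W_a/(P₁V₁) = 1.293.
Path (b) adiabatic: W = P₁V₁(1 − (V₁/V₂)^(γ−1))/(γ−1) → W_b/(P₁V₁) = 0.8666.
W_a / W_b = 1.293 / 0.8666 = 1.492.

W_a / W_b ≈ 1.49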